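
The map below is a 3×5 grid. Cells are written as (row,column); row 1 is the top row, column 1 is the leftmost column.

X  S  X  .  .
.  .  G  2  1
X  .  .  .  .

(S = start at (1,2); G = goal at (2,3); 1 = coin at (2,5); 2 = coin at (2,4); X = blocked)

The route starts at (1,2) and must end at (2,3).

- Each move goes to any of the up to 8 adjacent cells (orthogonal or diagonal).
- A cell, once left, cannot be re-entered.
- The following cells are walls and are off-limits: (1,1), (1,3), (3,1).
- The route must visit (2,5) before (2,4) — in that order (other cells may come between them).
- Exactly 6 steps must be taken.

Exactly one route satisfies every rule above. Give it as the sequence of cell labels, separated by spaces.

(1,2) (2,2) (3,3) (3,4) (2,5) (2,4) (2,3)

The waypoints must appear in the order (2,5), (2,4), with no cell reused.
Route from (1,2): down to (2,2), down-right to (3,3), right to (3,4), up-right to (2,5), 2× left (reaching (2,3)) — 6 moves in all.
Check: order respected (1 at step 4, 2 at step 5); 6 moves as required.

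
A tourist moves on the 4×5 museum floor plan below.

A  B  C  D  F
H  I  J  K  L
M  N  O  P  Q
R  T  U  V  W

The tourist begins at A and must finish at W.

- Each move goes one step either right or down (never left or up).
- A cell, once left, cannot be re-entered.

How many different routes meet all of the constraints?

35

A right/down-only route from A to W makes exactly 3 down-moves and 4 right-moves in some order.
With no other constraints that would be C(7,3) = 35 routes.
That gives 35 routes.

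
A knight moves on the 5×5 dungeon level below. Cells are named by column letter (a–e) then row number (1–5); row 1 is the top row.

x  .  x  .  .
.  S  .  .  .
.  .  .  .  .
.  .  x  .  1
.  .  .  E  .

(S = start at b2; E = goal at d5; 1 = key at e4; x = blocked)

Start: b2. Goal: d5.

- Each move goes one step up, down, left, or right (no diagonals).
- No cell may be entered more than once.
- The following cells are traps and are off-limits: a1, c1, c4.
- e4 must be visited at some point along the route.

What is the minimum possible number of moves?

7

Any route passes through e4 somewhere between b2 and d5. Summing Manhattan distances along the two legs (b2 → e4 → d5) gives a lower bound of 5 + 2 = 7 moves.
A route of 7 moves achieves this: b2 → b3 → c3 → d3 → d4 → e4 → e5 → d5.
Since 7 matches the lower bound, it is optimal.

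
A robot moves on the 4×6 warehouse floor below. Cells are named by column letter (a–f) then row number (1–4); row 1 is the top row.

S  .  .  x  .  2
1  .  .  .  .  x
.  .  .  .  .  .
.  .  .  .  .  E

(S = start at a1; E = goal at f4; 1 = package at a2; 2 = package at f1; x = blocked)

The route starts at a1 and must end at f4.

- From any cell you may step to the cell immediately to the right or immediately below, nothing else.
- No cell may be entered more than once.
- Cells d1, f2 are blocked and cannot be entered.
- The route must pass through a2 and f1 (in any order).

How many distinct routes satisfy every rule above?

0

A right/down-only route from a1 to f4 makes exactly 3 down-moves and 5 right-moves in some order.
With no other constraints that would be C(8,3) = 56 routes.
a2 is below but to the left of f1: going f1 → a2 would need a leftward move and a2 → f1 an upward move, so no right/down-only route can visit both required cells.
No route satisfies every constraint, so the count is 0.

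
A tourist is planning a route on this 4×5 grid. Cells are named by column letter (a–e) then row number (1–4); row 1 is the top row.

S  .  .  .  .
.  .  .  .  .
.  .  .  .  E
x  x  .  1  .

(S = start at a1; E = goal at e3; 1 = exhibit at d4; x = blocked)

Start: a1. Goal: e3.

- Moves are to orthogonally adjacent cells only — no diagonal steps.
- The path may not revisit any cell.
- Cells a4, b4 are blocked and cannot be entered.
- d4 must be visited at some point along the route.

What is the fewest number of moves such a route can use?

Any route passes through d4 somewhere between a1 and e3. Summing Manhattan distances along the two legs (a1 → d4 → e3) gives a lower bound of 6 + 2 = 8 moves.
A route of 8 moves achieves this: a1 → a2 → a3 → b3 → c3 → c4 → d4 → d3 → e3.
Since 8 matches the lower bound, it is optimal.

8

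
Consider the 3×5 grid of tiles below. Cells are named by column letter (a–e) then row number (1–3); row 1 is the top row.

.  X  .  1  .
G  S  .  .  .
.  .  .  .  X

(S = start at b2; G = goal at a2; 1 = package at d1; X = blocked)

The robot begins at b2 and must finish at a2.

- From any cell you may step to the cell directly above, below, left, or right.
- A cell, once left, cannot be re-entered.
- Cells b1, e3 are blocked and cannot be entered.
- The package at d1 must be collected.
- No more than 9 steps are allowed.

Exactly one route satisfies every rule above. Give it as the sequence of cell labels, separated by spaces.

The budget equals the shortest possible length, so every move has to be on a shortest route through the required cells.
Route from b2: right to c2, up to c1, right to d1, 2× down (reaching d3), 3× left (reaching a3), up to a2 — 9 moves in all.
Check: all required cells visited; 9 ≤ 9 moves.

b2 c2 c1 d1 d2 d3 c3 b3 a3 a2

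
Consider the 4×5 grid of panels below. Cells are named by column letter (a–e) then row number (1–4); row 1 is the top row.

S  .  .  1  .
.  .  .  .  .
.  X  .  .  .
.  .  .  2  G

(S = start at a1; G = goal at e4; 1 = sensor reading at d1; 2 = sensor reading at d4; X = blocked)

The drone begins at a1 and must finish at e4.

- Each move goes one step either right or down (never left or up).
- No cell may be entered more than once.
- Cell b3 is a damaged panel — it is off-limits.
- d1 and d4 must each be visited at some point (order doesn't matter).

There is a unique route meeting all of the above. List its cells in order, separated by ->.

a1 -> b1 -> c1 -> d1 -> d2 -> d3 -> d4 -> e4

Moves only go right or down, so the column and row indices never decrease.
Route from a1: 3× right (reaching d1), 3× down (reaching d4), right to e4 — 7 moves in all.
Check: all required cells visited.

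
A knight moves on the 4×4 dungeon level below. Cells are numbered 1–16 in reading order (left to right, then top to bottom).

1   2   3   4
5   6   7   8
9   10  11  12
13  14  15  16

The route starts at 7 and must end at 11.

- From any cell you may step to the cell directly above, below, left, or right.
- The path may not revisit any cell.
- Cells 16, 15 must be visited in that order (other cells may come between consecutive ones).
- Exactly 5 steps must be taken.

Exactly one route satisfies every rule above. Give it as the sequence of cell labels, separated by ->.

7 -> 8 -> 12 -> 16 -> 15 -> 11

The waypoints must appear in the order 16, 15, with no cell reused.
Route from 7: right to 8, 2× down (reaching 16), left to 15, up to 11 — 5 moves in all.
Check: order respected (16 at step 3, 15 at step 4); 5 moves as required.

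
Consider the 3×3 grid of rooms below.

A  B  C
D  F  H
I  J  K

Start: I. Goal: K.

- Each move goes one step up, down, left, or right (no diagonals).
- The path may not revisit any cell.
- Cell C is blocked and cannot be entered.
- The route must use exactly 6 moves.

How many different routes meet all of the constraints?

2

Need simple routes of exactly 6 moves from I to K (Manhattan distance 2, so 2 moves are spent on a detour and 2 undoing it).
Enumerating: I D A B F J K | I D A B F H K.
That gives 2 routes.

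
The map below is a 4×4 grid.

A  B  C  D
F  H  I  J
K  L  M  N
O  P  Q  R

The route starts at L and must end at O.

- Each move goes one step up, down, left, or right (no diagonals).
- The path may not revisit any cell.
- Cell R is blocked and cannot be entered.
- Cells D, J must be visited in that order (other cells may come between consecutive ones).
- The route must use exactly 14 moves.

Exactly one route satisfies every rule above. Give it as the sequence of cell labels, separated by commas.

The waypoints must appear in the order D, J, with no cell reused.
Route from L: left to K, 2× up (reaching A), right to B, down to H, right to I, up to C, right to D, 2× down (reaching N), left to M, down to Q, 2× left (reaching O) — 14 moves in all.
Check: order respected (D at step 8, J at step 9); 14 moves as required.

L, K, F, A, B, H, I, C, D, J, N, M, Q, P, O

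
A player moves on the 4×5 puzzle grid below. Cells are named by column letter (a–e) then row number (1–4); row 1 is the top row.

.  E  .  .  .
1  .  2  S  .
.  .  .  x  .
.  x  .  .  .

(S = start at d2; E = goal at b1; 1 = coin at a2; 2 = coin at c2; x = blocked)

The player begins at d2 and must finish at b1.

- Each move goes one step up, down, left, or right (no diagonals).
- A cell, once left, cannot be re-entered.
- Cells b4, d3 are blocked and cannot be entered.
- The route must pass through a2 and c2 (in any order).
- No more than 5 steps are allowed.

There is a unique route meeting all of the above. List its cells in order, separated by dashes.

The budget equals the shortest possible length, so every move has to be on a shortest route through the required cells.
Route from d2: left 3 to a2, up 1 to a1, right 1 to b1 — 5 moves in all.
Check: all required cells visited; 5 ≤ 5 moves.

d2 - c2 - b2 - a2 - a1 - b1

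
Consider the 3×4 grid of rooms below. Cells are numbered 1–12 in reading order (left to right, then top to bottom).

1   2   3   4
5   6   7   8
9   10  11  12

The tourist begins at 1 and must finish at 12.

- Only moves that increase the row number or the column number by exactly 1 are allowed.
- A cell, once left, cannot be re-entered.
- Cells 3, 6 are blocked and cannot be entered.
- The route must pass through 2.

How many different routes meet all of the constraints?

A right/down-only route from 1 to 12 makes exactly 2 down-moves and 3 right-moves in some order.
With no other constraints that would be C(5,2) = 10 routes.
Split at 2 and multiply the segment counts (each segment already excludes blocked cells): 1→2: 1; 2→12: 0; product = 0.
No route satisfies every constraint, so the count is 0.

0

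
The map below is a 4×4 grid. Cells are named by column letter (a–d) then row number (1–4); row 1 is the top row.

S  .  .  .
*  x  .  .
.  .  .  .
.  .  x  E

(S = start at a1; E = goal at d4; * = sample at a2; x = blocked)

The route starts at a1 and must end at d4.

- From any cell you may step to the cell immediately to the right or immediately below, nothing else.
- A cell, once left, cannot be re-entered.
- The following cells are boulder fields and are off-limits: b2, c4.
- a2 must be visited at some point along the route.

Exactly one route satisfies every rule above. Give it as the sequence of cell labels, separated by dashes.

a1 - a2 - a3 - b3 - c3 - d3 - d4

Moves only go right or down, so the column and row indices never decrease.
Route from a1: down 2 to a3, right 3 to d3, down 1 to d4 — 6 moves in all.
Check: all required cells visited.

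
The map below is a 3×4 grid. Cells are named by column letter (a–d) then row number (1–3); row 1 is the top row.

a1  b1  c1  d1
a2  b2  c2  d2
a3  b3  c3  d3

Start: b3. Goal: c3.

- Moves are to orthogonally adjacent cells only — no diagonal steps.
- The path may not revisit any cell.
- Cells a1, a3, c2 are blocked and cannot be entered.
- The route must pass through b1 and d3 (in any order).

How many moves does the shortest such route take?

Any route passes through b1 and d3 in some order between b3 and c3. Summing Manhattan distances along each leg and taking the cheapest ordering (b3 → b1 → d3 → c3) gives a lower bound of 2 + 4 + 1 = 7 moves.
A route of 7 moves achieves this: b3 → b2 → b1 → c1 → d1 → d2 → d3 → c3.
Since 7 matches the lower bound, it is optimal.

7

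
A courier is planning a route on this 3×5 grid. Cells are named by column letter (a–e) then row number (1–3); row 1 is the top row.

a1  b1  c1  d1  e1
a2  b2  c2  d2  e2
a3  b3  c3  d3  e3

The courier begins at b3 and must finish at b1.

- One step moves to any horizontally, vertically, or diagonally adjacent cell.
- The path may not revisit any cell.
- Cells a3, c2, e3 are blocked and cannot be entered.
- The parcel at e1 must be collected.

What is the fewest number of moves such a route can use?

Any route passes through e1 somewhere between b3 and b1. Summing Chebyshev distances along the two legs (b3 → e1 → b1) gives a lower bound of 3 + 3 = 6 moves.
A route of 6 moves achieves this: b3 → c3 → d2 → e1 → d1 → c1 → b1.
Since 6 matches the lower bound, it is optimal.

6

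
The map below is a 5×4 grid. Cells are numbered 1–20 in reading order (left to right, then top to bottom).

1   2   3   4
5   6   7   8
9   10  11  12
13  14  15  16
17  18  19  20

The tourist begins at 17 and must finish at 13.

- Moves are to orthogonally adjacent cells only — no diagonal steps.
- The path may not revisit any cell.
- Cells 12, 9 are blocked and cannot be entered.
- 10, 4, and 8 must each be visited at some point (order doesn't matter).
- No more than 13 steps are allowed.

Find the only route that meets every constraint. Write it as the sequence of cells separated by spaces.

Any route must reach 10, 4, and 8 and still end at 13 within 13 moves, so the order of the required stops is forced.
Route from 17: 2× right (reaching 19), 3× up (reaching 7), right to 8, up to 4, 2× left (reaching 2), 3× down (reaching 14), left to 13 — 13 moves in all.
Check: all required cells visited; 13 ≤ 13 moves.

17 18 19 15 11 7 8 4 3 2 6 10 14 13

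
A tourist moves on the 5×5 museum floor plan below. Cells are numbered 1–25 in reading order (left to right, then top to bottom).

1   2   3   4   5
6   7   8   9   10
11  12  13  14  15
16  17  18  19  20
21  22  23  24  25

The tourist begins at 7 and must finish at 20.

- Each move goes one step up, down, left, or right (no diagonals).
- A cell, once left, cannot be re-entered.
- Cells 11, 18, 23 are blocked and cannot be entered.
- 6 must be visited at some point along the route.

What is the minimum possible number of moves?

9

Any route passes through 6 somewhere between 7 and 20. Summing Manhattan distances along the two legs (7 → 6 → 20) gives a lower bound of 1 + 6 = 7 moves.
The shortest route satisfying every rule uses 9 moves: 7 → 6 → 1 → 2 → 3 → 8 → 13 → 14 → 19 → 20.
The no-revisit rule (legs can't share cells) pushes the minimum above the 7-move bound; an exhaustive check rules out every length from 7 to 8, leaving 9 as the minimum.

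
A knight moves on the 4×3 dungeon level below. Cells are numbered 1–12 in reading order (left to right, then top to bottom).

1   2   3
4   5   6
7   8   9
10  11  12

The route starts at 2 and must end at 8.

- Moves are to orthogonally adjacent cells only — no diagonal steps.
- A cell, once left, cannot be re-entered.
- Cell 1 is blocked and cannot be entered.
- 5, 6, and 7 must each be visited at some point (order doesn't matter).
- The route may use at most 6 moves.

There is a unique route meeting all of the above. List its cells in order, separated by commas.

The budget equals the shortest possible length, so every move has to be on a shortest route through the required cells.
Route from 2: right 1 to 3, down 1 to 6, left 2 to 4, down 1 to 7, right 1 to 8 — 6 moves in all.
Check: all required cells visited; 6 ≤ 6 moves.

2, 3, 6, 5, 4, 7, 8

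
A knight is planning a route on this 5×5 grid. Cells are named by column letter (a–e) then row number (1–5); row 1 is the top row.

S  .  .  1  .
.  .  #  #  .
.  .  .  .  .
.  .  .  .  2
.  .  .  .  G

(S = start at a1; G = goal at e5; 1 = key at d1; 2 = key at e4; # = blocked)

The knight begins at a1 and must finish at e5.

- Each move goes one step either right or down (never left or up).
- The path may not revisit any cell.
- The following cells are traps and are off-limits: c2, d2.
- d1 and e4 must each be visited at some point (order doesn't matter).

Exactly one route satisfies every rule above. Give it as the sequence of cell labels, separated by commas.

a1, b1, c1, d1, e1, e2, e3, e4, e5

Moves only go right or down, so the column and row indices never decrease.
Route from a1: right 4 to e1, down 4 to e5 — 8 moves in all.
Check: all required cells visited.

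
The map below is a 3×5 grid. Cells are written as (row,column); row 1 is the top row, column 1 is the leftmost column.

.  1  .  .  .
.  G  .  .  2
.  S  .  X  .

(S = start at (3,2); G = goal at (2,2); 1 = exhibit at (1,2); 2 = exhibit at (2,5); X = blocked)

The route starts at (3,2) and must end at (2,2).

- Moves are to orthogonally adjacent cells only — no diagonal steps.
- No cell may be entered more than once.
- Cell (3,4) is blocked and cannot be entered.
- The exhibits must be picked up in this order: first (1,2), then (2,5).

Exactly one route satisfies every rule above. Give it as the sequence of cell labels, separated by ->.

The waypoints must appear in the order (1,2), (2,5), with no cell reused.
Route from (3,2): left 1 to (3,1), up 2 to (1,1), right 4 to (1,5), down 1 to (2,5), left 3 to (2,2) — 11 moves in all.
Check: order respected (1 at step 4, 2 at step 8).

(3,2) -> (3,1) -> (2,1) -> (1,1) -> (1,2) -> (1,3) -> (1,4) -> (1,5) -> (2,5) -> (2,4) -> (2,3) -> (2,2)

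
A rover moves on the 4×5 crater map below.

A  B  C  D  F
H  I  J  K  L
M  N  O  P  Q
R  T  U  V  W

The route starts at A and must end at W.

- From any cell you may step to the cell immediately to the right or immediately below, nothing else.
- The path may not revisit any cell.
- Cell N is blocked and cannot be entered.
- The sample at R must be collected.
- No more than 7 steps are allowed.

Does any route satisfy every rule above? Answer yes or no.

One route that works: A → H → M → R → T → U → V → W.

yes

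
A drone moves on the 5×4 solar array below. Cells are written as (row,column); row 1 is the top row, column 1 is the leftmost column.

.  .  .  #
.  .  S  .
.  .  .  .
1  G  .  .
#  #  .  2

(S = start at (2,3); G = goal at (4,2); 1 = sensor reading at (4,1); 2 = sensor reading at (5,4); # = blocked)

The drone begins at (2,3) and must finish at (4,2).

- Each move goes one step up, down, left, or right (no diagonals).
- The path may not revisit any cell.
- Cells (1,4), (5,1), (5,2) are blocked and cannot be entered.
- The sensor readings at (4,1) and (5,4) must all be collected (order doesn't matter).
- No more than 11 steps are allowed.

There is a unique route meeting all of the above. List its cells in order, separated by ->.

(2,3) -> (2,4) -> (3,4) -> (4,4) -> (5,4) -> (5,3) -> (4,3) -> (3,3) -> (3,2) -> (3,1) -> (4,1) -> (4,2)

The 11-move cap with required stops at (4,1), (5,4) leaves no slack for detours.
Route from (2,3): right 1 to (2,4), down 3 to (5,4), left 1 to (5,3), up 2 to (3,3), left 2 to (3,1), down 1 to (4,1), right 1 to (4,2) — 11 moves in all.
Check: all required cells visited; 11 ≤ 11 moves.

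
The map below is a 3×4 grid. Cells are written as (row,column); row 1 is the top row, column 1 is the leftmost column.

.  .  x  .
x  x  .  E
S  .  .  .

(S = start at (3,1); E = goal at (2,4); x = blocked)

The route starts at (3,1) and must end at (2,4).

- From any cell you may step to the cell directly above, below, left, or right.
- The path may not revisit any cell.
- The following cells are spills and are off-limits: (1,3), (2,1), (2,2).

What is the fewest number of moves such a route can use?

The Manhattan distance from (3,1) to (2,4) is |3−2| + |1−4| = 4, so at least 4 moves are needed.
A route of 4 moves achieves this: (3,1) → (3,2) → (3,3) → (2,3) → (2,4).
Since 4 matches the lower bound, it is optimal.

4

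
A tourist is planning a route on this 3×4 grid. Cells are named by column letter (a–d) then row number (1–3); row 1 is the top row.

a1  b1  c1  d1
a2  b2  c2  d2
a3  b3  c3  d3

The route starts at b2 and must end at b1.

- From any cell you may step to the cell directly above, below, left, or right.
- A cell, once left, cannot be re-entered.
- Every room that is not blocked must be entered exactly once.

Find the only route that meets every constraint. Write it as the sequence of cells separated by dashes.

b2 - c2 - c1 - d1 - d2 - d3 - c3 - b3 - a3 - a2 - a1 - b1

Need to visit all 12 open cells exactly once, starting at b2 and ending at b1.
Cell a1 has only two open neighbours (a2 and b1), so the path must pass straight through it: one of those is the cell it's entered from and the other is where it exits.
Route from b2: right to c2, up to c1, right to d1, 2× down (reaching d3), 3× left (reaching a3), 2× up (reaching a1), right to b1 — 11 moves in all.
Check: all 12 open cells covered.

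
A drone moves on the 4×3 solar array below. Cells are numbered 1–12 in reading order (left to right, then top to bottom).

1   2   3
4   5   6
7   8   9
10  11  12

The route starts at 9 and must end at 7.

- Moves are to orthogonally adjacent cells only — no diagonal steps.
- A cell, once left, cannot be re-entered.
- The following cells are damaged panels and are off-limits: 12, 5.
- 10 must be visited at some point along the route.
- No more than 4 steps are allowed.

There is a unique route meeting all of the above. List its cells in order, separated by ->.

9 -> 8 -> 11 -> 10 -> 7

The budget equals the shortest possible length, so every move has to be on a shortest route through the required cells.
Route from 9: left 1 to 8, down 1 to 11, left 1 to 10, up 1 to 7 — 4 moves in all.
Check: all required cells visited; 4 ≤ 4 moves.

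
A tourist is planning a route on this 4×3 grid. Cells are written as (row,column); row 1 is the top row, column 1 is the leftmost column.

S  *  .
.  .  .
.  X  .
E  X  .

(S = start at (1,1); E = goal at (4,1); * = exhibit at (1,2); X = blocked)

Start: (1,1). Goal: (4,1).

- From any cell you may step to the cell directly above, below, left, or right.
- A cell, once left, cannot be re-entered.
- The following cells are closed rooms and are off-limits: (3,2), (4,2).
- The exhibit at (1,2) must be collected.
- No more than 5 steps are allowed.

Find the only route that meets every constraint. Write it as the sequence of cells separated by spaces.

(1,1) (1,2) (2,2) (2,1) (3,1) (4,1)

Any route must reach (1,2) and still end at (4,1) within 5 moves, so the order of the required stops is forced.
Route from (1,1): right 1 to (1,2), down 1 to (2,2), left 1 to (2,1), down 2 to (4,1) — 5 moves in all.
Check: all required cells visited; 5 ≤ 5 moves.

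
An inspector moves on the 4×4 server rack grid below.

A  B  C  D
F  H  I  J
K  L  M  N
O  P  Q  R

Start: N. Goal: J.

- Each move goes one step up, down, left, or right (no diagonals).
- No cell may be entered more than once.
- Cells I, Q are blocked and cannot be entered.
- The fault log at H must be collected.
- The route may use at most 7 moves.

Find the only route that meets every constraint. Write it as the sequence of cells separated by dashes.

The 7-move cap with required stops at H leaves no slack for detours.
Route from N: 2× left (reaching L), 2× up (reaching B), 2× right (reaching D), down to J — 7 moves in all.
Check: all required cells visited; 7 ≤ 7 moves.

N - M - L - H - B - C - D - J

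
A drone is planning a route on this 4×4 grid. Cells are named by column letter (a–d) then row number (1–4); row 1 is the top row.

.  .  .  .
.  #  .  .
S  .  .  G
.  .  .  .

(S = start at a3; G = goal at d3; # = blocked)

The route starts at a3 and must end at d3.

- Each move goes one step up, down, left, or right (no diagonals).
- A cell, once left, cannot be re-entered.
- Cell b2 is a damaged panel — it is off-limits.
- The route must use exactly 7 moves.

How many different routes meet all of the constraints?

8

Need simple routes of exactly 7 moves from a3 to d3 (Manhattan distance 3, so 2 moves are spent on a detour and 2 undoing it).
Enumerating: a3 a2 a1 b1 c1 c2 c3 d3 | a3 a2 a1 b1 c1 c2 d2 d3 | a3 a2 a1 b1 c1 d1 d2 d3 | a3 a4 b4 b3 c3 c2 d2 d3 | a3 a4 b4 b3 c3 c4 d4 d3 | a3 a4 b4 c4 c3 c2 d2 d3 | a3 b3 b4 c4 c3 c2 d2 d3 | a3 b3 c3 c2 c1 d1 d2 d3.
That gives 8 routes.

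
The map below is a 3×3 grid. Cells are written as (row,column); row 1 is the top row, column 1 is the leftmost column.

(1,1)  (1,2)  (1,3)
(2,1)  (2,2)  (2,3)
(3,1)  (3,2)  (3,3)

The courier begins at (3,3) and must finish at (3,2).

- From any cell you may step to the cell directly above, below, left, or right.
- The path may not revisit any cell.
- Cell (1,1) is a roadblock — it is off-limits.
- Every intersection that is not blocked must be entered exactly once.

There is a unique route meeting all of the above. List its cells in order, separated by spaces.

Need to visit all 8 open cells exactly once, starting at (3,3) and ending at (3,2).
Cell (1,2) has only two open neighbours ((2,2) and (1,3)), so the path must pass straight through it: one of those is the cell it's entered from and the other is where it exits.
Route from (3,3): 2× up (reaching (1,3)), left to (1,2), down to (2,2), left to (2,1), down to (3,1), right to (3,2) — 7 moves in all.
Check: all 8 open cells covered.

(3,3) (2,3) (1,3) (1,2) (2,2) (2,1) (3,1) (3,2)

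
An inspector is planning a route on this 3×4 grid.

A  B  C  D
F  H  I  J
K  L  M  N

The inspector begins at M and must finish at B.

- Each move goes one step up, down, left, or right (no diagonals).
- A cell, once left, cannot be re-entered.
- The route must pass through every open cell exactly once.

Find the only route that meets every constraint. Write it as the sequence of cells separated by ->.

Need to visit all 12 open cells exactly once, starting at M and ending at B.
Cell D has only two open neighbours (J and C), so the path must pass straight through it: one of those is the cell it's entered from and the other is where it exits.
Route from M: right to N, 2× up (reaching D), left to C, down to I, left to H, down to L, left to K, 2× up (reaching A), right to B — 11 moves in all.
Check: all 12 open cells covered.

M -> N -> J -> D -> C -> I -> H -> L -> K -> F -> A -> B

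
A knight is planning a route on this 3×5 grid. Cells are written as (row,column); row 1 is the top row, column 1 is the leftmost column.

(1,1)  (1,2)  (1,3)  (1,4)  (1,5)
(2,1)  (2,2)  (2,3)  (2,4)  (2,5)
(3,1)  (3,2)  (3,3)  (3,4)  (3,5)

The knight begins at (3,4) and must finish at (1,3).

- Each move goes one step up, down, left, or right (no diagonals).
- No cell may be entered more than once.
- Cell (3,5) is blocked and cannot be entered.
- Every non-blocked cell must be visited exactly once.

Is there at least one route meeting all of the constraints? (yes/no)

One route that works: (3,4) → (3,3) → (3,2) → (3,1) → (2,1) → (1,1) → (1,2) → (2,2) → (2,3) → (2,4) → (2,5) → (1,5) → (1,4) → (1,3).

yes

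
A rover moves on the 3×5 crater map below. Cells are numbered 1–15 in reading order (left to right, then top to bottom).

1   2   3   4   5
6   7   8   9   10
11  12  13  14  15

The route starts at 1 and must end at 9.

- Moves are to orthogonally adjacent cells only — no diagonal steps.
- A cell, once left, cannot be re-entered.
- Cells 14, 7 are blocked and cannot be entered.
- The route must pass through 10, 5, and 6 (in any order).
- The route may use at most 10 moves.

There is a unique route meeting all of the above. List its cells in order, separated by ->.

1 -> 6 -> 11 -> 12 -> 13 -> 8 -> 3 -> 4 -> 5 -> 10 -> 9

The budget equals the shortest possible length, so every move has to be on a shortest route through the required cells.
Route from 1: down 2 to 11, right 2 to 13, up 2 to 3, right 2 to 5, down 1 to 10, left 1 to 9 — 10 moves in all.
Check: all required cells visited; 10 ≤ 10 moves.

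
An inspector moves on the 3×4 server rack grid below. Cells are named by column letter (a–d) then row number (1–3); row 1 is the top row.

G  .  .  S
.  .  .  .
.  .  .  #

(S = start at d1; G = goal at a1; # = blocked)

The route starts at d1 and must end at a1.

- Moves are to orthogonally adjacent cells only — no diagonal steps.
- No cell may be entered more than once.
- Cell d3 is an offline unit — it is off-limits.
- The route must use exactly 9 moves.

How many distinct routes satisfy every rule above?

4

Need simple routes of exactly 9 moves from d1 to a1 (Manhattan distance 3, so 3 moves are spent on a detour and 3 undoing it).
Enumerating: d1 d2 c2 c1 b1 b2 b3 a3 a2 a1 | d1 d2 c2 c3 b3 a3 a2 b2 b1 a1 | d1 c1 c2 c3 b3 a3 a2 b2 b1 a1 | d1 c1 b1 b2 c2 c3 b3 a3 a2 a1.
That gives 4 routes.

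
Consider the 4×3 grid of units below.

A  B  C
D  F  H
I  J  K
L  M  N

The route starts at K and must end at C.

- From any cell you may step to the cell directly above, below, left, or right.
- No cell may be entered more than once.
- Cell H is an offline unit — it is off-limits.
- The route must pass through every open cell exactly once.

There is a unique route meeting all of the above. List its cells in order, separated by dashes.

Need to visit all 11 open cells exactly once, starting at K and ending at C.
Cell N has only two open neighbours (K and M), so the path must pass straight through it: one of those is the cell it's entered from and the other is where it exits.
Route from K: down to N, 2× left (reaching L), up to I, right to J, up to F, left to D, up to A, 2× right (reaching C) — 10 moves in all.
Check: all 11 open cells covered.

K - N - M - L - I - J - F - D - A - B - C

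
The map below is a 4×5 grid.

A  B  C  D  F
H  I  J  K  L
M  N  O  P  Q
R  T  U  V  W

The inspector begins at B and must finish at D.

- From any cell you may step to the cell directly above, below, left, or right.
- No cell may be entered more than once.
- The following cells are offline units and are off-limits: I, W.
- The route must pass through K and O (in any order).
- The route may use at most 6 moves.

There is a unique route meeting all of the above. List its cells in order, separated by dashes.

The budget equals the shortest possible length, so every move has to be on a shortest route through the required cells.
Route from B: right 1 to C, down 2 to O, right 1 to P, up 2 to D — 6 moves in all.
Check: all required cells visited; 6 ≤ 6 moves.

B - C - J - O - P - K - D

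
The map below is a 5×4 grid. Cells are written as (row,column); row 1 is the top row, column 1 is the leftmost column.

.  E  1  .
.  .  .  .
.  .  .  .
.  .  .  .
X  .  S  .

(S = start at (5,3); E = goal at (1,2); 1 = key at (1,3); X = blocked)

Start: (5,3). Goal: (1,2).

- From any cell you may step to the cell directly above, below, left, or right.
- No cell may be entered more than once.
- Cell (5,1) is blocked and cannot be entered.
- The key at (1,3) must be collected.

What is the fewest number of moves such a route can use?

5

Any route passes through (1,3) somewhere between (5,3) and (1,2). Summing Manhattan distances along the two legs ((5,3) → (1,3) → (1,2)) gives a lower bound of 4 + 1 = 5 moves.
A route of 5 moves achieves this: (5,3) → (4,3) → (3,3) → (2,3) → (1,3) → (1,2).
Since 5 matches the lower bound, it is optimal.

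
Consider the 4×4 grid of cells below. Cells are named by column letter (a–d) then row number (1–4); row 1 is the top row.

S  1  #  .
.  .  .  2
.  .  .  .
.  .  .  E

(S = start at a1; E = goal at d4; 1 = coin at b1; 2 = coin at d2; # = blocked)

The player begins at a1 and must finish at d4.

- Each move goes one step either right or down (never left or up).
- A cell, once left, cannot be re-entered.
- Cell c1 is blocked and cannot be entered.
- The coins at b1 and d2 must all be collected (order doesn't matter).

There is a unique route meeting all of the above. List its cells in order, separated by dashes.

Moves only go right or down, so the column and row indices never decrease.
Route from a1: right to b1, down to b2, 2× right (reaching d2), 2× down (reaching d4) — 6 moves in all.
Check: all required cells visited.

a1 - b1 - b2 - c2 - d2 - d3 - d4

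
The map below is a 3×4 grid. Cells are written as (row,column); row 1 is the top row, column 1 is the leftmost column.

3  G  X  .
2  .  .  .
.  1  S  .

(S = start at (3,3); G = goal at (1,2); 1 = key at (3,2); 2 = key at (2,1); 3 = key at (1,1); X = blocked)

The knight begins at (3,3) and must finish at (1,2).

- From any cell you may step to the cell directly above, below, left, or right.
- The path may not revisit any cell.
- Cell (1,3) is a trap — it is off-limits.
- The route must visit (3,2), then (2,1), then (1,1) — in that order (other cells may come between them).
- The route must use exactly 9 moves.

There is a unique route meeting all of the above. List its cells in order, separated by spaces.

The waypoints must appear in the order (3,2), (2,1), (1,1), with no cell reused.
Route from (3,3): right to (3,4), up to (2,4), 2× left (reaching (2,2)), down to (3,2), left to (3,1), 2× up (reaching (1,1)), right to (1,2) — 9 moves in all.
Check: order respected (1 at step 5, 2 at step 7, 3 at step 8); 9 moves as required.

(3,3) (3,4) (2,4) (2,3) (2,2) (3,2) (3,1) (2,1) (1,1) (1,2)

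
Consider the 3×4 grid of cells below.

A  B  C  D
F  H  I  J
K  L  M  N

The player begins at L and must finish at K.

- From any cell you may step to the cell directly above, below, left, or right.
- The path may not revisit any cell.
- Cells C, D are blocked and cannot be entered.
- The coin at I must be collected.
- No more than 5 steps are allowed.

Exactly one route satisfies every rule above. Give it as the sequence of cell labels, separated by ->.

The 5-move cap with required stops at I leaves no slack for detours.
Route from L: right to M, up to I, 2× left (reaching F), down to K — 5 moves in all.
Check: all required cells visited; 5 ≤ 5 moves.

L -> M -> I -> H -> F -> K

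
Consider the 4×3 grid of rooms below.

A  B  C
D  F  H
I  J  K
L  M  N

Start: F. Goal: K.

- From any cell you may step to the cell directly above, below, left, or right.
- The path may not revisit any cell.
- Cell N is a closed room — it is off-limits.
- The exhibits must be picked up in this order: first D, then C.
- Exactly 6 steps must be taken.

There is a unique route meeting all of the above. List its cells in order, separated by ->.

F -> D -> A -> B -> C -> H -> K

The waypoints must appear in the order D, C, with no cell reused.
Route from F: left 1 to D, up 1 to A, right 2 to C, down 2 to K — 6 moves in all.
Check: order respected (D at step 1, C at step 4); 6 moves as required.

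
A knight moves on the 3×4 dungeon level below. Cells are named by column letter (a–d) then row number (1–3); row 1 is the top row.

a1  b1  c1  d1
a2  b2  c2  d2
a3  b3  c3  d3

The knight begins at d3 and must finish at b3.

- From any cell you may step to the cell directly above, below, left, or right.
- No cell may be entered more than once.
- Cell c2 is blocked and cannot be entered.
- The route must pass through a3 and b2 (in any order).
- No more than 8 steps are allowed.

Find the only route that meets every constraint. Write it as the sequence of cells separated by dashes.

d3 - d2 - d1 - c1 - b1 - b2 - a2 - a3 - b3

The budget equals the shortest possible length, so every move has to be on a shortest route through the required cells.
Route from d3: 2× up (reaching d1), 2× left (reaching b1), down to b2, left to a2, down to a3, right to b3 — 8 moves in all.
Check: all required cells visited; 8 ≤ 8 moves.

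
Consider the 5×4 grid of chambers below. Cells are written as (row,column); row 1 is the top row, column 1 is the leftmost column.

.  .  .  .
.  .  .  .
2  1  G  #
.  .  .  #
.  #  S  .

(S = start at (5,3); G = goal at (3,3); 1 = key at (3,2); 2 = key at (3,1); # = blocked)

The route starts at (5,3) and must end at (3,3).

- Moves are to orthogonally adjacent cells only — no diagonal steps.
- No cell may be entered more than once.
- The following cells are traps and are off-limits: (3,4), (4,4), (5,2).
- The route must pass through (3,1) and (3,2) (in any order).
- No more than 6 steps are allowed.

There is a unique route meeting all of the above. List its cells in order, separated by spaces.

(5,3) (4,3) (4,2) (4,1) (3,1) (3,2) (3,3)

The 6-move cap with required stops at (3,1), (3,2) leaves no slack for detours.
Route from (5,3): up to (4,3), 2× left (reaching (4,1)), up to (3,1), 2× right (reaching (3,3)) — 6 moves in all.
Check: all required cells visited; 6 ≤ 6 moves.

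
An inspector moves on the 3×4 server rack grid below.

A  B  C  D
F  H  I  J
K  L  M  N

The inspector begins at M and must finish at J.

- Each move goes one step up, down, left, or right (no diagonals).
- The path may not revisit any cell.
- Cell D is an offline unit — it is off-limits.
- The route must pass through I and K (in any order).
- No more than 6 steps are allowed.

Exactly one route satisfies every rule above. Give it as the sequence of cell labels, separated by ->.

Any route must reach I and K and still end at J within 6 moves, so the order of the required stops is forced.
Route from M: 2× left (reaching K), up to F, 3× right (reaching J) — 6 moves in all.
Check: all required cells visited; 6 ≤ 6 moves.

M -> L -> K -> F -> H -> I -> J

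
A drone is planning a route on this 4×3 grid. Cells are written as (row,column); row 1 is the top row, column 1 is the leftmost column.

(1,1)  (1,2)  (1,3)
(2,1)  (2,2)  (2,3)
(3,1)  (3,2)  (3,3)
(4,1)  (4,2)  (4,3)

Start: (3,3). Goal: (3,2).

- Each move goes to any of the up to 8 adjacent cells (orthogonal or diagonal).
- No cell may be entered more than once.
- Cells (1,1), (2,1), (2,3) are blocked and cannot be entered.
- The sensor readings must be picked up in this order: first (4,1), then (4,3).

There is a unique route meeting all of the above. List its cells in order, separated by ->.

The waypoints must appear in the order (4,1), (4,3), with no cell reused.
Route from (3,3): up-left to (2,2), down-left to (3,1), down to (4,1), 2× right (reaching (4,3)), up-left to (3,2) — 6 moves in all.
Check: order respected ((4,1) at step 3, (4,3) at step 5).

(3,3) -> (2,2) -> (3,1) -> (4,1) -> (4,2) -> (4,3) -> (3,2)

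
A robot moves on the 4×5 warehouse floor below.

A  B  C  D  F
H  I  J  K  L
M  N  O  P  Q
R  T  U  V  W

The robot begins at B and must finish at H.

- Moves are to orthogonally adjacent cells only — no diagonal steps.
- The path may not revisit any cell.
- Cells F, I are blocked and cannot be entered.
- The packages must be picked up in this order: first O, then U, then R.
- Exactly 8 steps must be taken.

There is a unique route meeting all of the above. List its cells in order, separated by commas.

B, C, J, O, U, T, R, M, H

The waypoints must appear in the order O, U, R, with no cell reused.
Route from B: right to C, 3× down (reaching U), 2× left (reaching R), 2× up (reaching H) — 8 moves in all.
Check: order respected (O at step 3, U at step 4, R at step 6); 8 moves as required.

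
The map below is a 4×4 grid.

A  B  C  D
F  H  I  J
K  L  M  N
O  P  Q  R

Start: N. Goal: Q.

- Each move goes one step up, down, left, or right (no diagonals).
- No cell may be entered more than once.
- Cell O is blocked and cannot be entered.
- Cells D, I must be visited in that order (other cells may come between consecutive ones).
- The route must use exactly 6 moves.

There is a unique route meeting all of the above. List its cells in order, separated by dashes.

The waypoints must appear in the order D, I, with no cell reused.
Route from N: up 2 to D, left 1 to C, down 3 to Q — 6 moves in all.
Check: order respected (D at step 2, I at step 4); 6 moves as required.

N - J - D - C - I - M - Q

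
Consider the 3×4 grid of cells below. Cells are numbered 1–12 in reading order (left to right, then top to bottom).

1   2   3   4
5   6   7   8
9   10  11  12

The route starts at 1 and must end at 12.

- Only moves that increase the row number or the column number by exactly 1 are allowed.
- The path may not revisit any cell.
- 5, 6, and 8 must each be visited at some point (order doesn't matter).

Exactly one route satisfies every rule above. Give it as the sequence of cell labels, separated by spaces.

1 5 6 7 8 12

Moves only go right or down, so the column and row indices never decrease.
Route from 1: down to 5, 3× right (reaching 8), down to 12 — 5 moves in all.
Check: all required cells visited.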